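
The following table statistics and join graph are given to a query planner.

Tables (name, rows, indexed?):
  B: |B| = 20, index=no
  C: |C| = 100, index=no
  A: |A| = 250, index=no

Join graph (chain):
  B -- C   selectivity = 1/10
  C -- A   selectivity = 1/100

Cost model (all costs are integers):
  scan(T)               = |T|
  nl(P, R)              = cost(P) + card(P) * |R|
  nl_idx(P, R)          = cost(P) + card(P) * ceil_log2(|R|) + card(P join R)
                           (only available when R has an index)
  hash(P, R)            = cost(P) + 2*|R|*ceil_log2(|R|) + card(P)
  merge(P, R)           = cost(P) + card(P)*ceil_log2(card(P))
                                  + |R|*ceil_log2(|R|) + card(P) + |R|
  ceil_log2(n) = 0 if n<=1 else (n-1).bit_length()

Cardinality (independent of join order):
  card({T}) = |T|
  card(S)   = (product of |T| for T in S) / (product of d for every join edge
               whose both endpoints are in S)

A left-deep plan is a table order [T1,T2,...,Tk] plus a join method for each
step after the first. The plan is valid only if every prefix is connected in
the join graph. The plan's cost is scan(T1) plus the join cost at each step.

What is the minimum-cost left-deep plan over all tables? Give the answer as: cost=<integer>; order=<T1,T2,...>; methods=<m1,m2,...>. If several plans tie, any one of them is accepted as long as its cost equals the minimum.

Selinger DP (subsets sized 1..n):
  {B}: scan cost=20, card=20
  {C}: scan cost=100, card=100
  {A}: scan cost=250, card=250
  {BC}: card=200; try (B,hash)→400, (C,merge)→940, (B,merge)→1020, (C,hash)→1440, (C,nl)→2020, (B,nl)→2100; best=400 via (B,hash)
  {AC}: card=250; try (C,hash)→1900, (A,merge)→3150, (C,merge)→3300, (A,hash)→4200, (A,nl)→25100, (C,nl)→25250; best=1900 via (C,hash)
  {ABC}: card=500; try (B,hash)→2350, (B,merge)→4270, (A,merge)→4450, (A,hash)→4600, (B,nl)→6900, (A,nl)→50400; best=2350 via (B,hash)

cost=2350; order=A,C,B; methods=hash,hash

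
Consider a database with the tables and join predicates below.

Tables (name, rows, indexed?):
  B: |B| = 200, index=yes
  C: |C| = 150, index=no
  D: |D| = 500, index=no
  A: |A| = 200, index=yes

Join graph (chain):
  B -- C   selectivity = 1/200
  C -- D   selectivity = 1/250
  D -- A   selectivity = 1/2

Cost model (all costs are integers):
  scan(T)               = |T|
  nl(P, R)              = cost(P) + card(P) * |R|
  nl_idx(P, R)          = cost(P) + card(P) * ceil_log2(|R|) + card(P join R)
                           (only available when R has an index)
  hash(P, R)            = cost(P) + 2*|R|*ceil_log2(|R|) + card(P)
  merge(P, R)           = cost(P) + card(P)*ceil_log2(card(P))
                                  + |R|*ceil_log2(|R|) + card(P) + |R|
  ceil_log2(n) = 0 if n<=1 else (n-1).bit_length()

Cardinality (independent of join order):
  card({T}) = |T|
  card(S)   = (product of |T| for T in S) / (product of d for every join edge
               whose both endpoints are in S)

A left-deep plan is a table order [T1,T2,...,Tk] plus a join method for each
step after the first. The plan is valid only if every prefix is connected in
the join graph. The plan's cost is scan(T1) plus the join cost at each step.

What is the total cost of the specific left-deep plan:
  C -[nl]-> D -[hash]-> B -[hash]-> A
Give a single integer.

82150

step 1: scan C: cost=150, card=150
step 2: join D via nl
    card(P join D) = 150*500/(250) = 300
    cost = 150 + 150*500 = 75150
step 3: join B via hash
    card(P join B) = 300*200/(200) = 300
    cost = 75150 + 2*200*8 + 300 = 78650
step 4: join A via hash
    card(P join A) = 300*200/(2) = 30000
    cost = 78650 + 2*200*8 + 300 = 82150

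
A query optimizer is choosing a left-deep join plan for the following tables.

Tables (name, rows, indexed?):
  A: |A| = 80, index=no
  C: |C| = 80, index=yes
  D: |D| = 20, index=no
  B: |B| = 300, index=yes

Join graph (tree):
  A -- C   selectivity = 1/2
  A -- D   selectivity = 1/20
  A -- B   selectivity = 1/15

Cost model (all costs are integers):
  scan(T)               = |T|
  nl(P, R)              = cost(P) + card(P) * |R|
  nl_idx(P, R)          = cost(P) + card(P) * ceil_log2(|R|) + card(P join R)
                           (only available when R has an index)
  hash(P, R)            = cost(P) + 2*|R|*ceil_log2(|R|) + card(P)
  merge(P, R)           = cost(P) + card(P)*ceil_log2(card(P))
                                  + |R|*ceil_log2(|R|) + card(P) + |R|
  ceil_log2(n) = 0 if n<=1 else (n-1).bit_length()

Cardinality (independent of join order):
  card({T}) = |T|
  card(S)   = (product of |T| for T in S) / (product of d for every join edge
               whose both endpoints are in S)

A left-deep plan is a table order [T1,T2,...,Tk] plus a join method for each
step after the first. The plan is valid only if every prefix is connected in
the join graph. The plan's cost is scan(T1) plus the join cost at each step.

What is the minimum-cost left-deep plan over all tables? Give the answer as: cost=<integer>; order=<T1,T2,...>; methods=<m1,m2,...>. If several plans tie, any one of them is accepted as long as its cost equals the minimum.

Selinger DP (subsets sized 1..n):
  {A}: scan cost=80, card=80
  {C}: scan cost=80, card=80
  {D}: scan cost=20, card=20
  {B}: scan cost=300, card=300
  {AC}: card=3200; try (C,hash)→1280, (A,hash)→1280, (C,merge)→1360, (A,merge)→1360, (C,nl_idx)→3840, (C,nl)→6480 …(+1); best=1280 via (C,hash)
  {AD}: card=80; try (D,hash)→360, (A,merge)→780, (D,merge)→840, (A,hash)→1160, (A,nl)→1620, (D,nl)→1680; best=360 via (D,hash)
  {AB}: card=1600; try (A,hash)→1720, (B,nl_idx)→2400, (B,merge)→3720, (A,merge)→3940, (B,hash)→5560, (B,nl)→24080 …(+1); best=1720 via (A,hash)
  {ACD}: card=3200; try (C,hash)→1560, (C,merge)→1640, (C,nl_idx)→4120, (D,hash)→4680, (C,nl)→6760, (D,merge)→43000 …(+1); best=1560 via (C,hash)
  {ABC}: card=64000; try (C,hash)→4440, (B,hash)→9880, (C,merge)→21560, (B,merge)→45880, (C,nl_idx)→76920, (B,nl_idx)→94080 …(+2); best=4440 via (C,hash)
  {ABD}: card=1600; try (B,nl_idx)→2680, (D,hash)→3520, (B,merge)→4000, (B,hash)→5840, (D,merge)→21040, (B,nl)→24360 …(+1); best=2680 via (B,nl_idx)
  {ABCD}: card=64000; try (C,hash)→5400, (B,hash)→10160, (C,merge)→22520, (B,merge)→46160, (D,hash)→68640, (C,nl_idx)→77880 …(+5); best=5400 via (C,hash)

cost=5400; order=A,D,B,C; methods=hash,nl_idx,hash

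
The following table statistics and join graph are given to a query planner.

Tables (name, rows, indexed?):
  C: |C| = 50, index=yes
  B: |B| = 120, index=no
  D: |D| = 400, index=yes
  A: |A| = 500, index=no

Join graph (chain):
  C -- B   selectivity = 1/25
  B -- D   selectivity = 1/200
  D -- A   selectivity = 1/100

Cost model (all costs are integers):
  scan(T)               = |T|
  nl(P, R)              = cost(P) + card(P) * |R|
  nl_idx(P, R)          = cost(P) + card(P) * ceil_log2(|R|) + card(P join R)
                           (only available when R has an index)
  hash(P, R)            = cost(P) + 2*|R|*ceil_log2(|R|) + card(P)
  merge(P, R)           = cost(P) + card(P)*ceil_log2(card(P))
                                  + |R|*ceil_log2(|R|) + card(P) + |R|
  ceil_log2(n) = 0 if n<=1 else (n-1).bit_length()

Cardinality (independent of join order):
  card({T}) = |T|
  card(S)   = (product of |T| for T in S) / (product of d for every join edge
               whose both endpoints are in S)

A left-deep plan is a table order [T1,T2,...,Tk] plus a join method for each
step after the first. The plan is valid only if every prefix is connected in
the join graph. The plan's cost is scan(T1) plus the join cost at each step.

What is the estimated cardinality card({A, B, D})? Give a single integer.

1200

Tables in S: A(500), B(120), D(400)
Edges inside S: B-D(d=200), D-A(d=100)
numerator = 500 * 120 * 400 = 24000000
denominator = 200 * 100 = 20000
card(S) = 24000000 / 20000 = 1200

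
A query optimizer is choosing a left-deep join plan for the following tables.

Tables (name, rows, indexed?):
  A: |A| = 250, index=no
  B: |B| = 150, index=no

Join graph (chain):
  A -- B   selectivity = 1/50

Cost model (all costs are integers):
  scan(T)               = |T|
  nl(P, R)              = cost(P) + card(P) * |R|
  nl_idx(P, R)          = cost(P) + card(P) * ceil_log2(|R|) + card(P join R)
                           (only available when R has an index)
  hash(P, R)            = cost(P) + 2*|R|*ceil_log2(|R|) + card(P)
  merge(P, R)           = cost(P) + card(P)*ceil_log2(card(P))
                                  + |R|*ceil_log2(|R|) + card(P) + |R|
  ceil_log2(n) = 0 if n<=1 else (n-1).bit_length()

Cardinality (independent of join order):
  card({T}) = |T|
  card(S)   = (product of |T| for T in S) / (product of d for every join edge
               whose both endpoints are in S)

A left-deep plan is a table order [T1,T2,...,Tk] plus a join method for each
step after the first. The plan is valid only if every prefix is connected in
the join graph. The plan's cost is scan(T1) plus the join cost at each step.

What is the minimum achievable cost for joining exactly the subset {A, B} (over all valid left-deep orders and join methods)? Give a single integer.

Selinger DP over subsets of {A,B}:
  {A}: scan cost=250, card=250
  {B}: scan cost=150, card=150
  {AB}: card=750; try (B,hash)→2900, (A,merge)→3750, (B,merge)→3850, (A,hash)→4300, (A,nl)→37650, (B,nl)→37750; best=2900 via (B,hash)

2900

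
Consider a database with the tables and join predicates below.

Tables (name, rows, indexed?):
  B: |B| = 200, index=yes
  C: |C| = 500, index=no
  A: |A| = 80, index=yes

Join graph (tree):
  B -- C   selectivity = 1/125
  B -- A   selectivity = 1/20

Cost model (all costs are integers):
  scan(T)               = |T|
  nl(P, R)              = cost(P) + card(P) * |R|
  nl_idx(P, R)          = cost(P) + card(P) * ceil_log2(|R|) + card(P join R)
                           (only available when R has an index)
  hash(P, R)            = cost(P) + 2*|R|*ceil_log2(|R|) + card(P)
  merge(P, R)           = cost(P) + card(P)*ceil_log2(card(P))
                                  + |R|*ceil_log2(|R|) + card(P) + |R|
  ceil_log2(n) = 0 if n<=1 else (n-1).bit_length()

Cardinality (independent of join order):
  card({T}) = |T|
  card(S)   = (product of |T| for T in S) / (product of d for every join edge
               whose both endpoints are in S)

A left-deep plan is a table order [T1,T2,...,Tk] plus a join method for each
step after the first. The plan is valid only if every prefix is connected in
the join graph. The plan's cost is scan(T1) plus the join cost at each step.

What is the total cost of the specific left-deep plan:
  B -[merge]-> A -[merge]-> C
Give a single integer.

16440

step 1: scan B: cost=200, card=200
step 2: join A via merge
    card(P join A) = 200*80/(20) = 800
    cost = 200 + 200*8 + 80*7 + 200 + 80 = 2640
step 3: join C via merge
    card(P join C) = 800*500/(125) = 3200
    cost = 2640 + 800*10 + 500*9 + 800 + 500 = 16440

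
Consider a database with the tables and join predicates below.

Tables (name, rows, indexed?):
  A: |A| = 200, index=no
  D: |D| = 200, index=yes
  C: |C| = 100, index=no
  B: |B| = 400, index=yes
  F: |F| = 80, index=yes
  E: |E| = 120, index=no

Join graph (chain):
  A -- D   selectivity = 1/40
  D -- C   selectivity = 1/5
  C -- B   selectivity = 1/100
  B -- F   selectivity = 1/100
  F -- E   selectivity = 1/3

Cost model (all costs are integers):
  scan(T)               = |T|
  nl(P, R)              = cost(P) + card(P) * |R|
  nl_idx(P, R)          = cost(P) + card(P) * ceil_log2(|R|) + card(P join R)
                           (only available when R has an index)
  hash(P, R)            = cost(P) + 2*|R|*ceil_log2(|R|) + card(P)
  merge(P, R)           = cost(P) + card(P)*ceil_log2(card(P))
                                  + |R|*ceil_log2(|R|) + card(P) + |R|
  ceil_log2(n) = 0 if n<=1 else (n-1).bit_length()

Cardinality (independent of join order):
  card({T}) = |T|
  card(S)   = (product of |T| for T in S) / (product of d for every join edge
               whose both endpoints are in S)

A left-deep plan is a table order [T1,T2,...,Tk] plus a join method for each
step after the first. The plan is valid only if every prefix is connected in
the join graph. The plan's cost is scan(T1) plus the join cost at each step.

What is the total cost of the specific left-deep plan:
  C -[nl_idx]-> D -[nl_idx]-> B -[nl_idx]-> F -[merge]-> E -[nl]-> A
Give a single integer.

step 1: scan C: cost=100, card=100
step 2: join D via nl_idx
    card(P join D) = 100*200/(5) = 4000
    cost = 100 + 100*8 + 4000 = 4900
step 3: join B via nl_idx
    card(P join B) = 4000*400/(100) = 16000
    cost = 4900 + 4000*9 + 16000 = 56900
step 4: join F via nl_idx
    card(P join F) = 16000*80/(100) = 12800
    cost = 56900 + 16000*7 + 12800 = 181700
step 5: join E via merge
    card(P join E) = 12800*120/(3) = 512000
    cost = 181700 + 12800*14 + 120*7 + 12800 + 120 = 374660
step 6: join A via nl
    card(P join A) = 512000*200/(40) = 2560000
    cost = 374660 + 512000*200 = 102774660

102774660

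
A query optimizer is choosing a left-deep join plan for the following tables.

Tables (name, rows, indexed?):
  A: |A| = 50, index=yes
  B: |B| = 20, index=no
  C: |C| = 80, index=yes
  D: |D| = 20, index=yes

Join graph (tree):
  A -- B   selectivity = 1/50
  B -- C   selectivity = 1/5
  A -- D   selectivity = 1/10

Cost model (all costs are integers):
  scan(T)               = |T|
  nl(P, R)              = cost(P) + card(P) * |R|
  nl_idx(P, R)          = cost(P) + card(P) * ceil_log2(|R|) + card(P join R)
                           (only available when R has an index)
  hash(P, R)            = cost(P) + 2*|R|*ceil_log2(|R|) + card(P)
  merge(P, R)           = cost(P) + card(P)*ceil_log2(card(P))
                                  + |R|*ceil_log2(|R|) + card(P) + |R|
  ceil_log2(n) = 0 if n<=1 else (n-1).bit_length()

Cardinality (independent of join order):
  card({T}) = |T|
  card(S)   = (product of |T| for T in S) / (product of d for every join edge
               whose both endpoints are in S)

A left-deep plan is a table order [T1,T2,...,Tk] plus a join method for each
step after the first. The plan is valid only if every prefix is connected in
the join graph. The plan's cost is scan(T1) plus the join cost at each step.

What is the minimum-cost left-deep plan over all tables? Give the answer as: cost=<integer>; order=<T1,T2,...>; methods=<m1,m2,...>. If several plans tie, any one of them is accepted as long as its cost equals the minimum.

Selinger DP (subsets sized 1..n):
  {A}: scan cost=50, card=50
  {B}: scan cost=20, card=20
  {C}: scan cost=80, card=80
  {D}: scan cost=20, card=20
  {AB}: card=20; try (A,nl_idx)→160, (B,hash)→300, (A,merge)→490, (B,merge)→520, (A,hash)→640, (A,nl)→1020 …(+1); best=160 via (A,nl_idx)
  {AD}: card=100; try (A,nl_idx)→240, (D,hash)→300, (D,nl_idx)→400, (A,merge)→490, (D,merge)→520, (A,hash)→640 …(+2); best=240 via (A,nl_idx)
  {BC}: card=320; try (B,hash)→360, (C,nl_idx)→480, (C,merge)→780, (B,merge)→840, (C,hash)→1160, (C,nl)→1620 …(+1); best=360 via (B,hash)
  {ABC}: card=320; try (C,nl_idx)→620, (C,merge)→920, (A,hash)→1280, (C,hash)→1300, (C,nl)→1760, (A,nl_idx)→2600 …(+2); best=620 via (C,nl_idx)
  {ABD}: card=40; try (D,nl_idx)→300, (D,hash)→380, (D,merge)→400, (B,hash)→540, (D,nl)→560, (B,merge)→1160 …(+1); best=300 via (D,nl_idx)
  {ABCD}: card=640; try (D,hash)→1140, (C,merge)→1220, (C,nl_idx)→1220, (C,hash)→1460, (D,nl_idx)→2860, (C,nl)→3500 …(+2); best=1140 via (D,hash)

cost=1140; order=B,A,C,D; methods=nl_idx,nl_idx,hash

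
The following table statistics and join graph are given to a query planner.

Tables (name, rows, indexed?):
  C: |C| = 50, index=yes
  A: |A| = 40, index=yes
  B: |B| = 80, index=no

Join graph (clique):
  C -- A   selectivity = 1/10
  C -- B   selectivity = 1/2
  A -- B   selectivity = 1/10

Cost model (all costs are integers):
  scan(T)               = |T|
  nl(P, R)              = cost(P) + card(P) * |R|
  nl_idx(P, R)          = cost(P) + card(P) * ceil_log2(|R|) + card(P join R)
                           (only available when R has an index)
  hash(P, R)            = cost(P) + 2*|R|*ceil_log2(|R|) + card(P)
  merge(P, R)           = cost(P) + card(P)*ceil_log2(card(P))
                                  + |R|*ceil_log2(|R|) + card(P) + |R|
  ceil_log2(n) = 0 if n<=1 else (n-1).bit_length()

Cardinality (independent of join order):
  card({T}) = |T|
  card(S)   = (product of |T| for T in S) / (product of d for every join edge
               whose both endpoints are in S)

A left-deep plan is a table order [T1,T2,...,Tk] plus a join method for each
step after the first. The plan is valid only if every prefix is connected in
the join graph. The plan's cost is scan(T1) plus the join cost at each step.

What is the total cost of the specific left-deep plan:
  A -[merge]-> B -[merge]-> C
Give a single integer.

step 1: scan A: cost=40, card=40
step 2: join B via merge
    card(P join B) = 40*80/(10) = 320
    cost = 40 + 40*6 + 80*7 + 40 + 80 = 960
step 3: join C via merge
    card(P join C) = 320*50/(10*2) = 800
    cost = 960 + 320*9 + 50*6 + 320 + 50 = 4510

4510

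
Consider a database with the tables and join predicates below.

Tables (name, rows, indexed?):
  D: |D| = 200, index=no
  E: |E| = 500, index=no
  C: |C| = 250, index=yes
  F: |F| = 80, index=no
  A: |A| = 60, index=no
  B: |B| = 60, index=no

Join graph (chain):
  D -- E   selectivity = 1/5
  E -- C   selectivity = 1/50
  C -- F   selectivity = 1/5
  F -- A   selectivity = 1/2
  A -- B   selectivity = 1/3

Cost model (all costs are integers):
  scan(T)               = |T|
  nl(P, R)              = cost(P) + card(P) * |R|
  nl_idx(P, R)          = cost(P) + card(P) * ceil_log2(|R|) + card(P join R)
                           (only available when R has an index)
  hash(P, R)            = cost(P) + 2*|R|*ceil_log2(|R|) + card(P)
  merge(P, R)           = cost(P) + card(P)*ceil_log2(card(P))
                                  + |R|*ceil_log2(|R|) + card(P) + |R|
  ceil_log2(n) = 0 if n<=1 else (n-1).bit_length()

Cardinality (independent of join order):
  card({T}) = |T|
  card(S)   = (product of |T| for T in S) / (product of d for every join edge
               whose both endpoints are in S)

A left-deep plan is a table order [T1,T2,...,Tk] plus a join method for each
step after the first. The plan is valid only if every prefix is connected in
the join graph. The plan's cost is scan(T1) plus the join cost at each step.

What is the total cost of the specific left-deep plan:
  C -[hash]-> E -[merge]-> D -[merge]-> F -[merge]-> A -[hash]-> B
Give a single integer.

85045580

step 1: scan C: cost=250, card=250
step 2: join E via hash
    card(P join E) = 250*500/(50) = 2500
    cost = 250 + 2*500*9 + 250 = 9500
step 3: join D via merge
    card(P join D) = 2500*200/(5) = 100000
    cost = 9500 + 2500*12 + 200*8 + 2500 + 200 = 43800
step 4: join F via merge
    card(P join F) = 100000*80/(5) = 1600000
    cost = 43800 + 100000*17 + 80*7 + 100000 + 80 = 1844440
step 5: join A via merge
    card(P join A) = 1600000*60/(2) = 48000000
    cost = 1844440 + 1600000*21 + 60*6 + 1600000 + 60 = 37044860
step 6: join B via hash
    card(P join B) = 48000000*60/(3) = 960000000
    cost = 37044860 + 2*60*6 + 48000000 = 85045580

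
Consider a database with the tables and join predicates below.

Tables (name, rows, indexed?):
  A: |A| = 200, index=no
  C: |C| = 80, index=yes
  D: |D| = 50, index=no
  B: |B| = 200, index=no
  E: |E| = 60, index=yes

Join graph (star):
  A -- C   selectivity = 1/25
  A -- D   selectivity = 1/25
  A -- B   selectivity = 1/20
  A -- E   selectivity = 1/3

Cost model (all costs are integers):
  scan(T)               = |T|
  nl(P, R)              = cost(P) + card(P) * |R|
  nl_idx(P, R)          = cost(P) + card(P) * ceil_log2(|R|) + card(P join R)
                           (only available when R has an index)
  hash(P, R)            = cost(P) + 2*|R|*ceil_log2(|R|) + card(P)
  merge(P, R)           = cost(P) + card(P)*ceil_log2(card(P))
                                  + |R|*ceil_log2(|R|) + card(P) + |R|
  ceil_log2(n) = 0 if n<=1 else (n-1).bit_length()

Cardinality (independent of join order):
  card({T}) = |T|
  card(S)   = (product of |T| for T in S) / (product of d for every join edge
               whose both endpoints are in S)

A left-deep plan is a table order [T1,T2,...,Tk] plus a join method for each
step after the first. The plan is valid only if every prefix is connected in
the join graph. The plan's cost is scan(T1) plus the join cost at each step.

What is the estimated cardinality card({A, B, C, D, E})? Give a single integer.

256000

Tables in S: A(200), B(200), C(80), D(50), E(60)
Edges inside S: A-C(d=25), A-D(d=25), A-B(d=20), A-E(d=3)
numerator = 200 * 200 * 80 * 50 * 60 = 9600000000
denominator = 25 * 25 * 20 * 3 = 37500
card(S) = 9600000000 / 37500 = 256000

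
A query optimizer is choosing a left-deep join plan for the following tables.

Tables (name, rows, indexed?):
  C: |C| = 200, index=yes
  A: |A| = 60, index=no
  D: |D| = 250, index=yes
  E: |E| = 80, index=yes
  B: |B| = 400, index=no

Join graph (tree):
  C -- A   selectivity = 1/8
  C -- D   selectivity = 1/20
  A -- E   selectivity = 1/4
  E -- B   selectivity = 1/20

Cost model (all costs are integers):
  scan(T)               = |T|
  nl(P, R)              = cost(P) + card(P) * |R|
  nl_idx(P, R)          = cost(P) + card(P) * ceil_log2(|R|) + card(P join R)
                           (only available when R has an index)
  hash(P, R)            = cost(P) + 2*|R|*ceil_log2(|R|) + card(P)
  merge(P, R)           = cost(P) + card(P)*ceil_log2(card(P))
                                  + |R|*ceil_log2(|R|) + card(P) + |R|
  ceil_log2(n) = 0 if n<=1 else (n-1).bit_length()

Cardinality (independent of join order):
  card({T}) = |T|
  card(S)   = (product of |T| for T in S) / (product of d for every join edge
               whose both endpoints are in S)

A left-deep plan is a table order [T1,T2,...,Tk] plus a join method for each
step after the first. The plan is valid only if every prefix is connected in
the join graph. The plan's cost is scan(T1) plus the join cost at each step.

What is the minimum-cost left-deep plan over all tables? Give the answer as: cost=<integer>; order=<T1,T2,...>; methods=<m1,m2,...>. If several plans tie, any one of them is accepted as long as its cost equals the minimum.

Selinger DP (subsets sized 1..n):
  {C}: scan cost=200, card=200
  {A}: scan cost=60, card=60
  {D}: scan cost=250, card=250
  {E}: scan cost=80, card=80
  {B}: scan cost=400, card=400
  {AC}: card=1500; try (A,hash)→1120, (C,nl_idx)→2040, (C,merge)→2280, (A,merge)→2420, (C,hash)→3320, (C,nl)→12060 …(+1); best=1120 via (A,hash)
  {CD}: card=2500; try (C,hash)→3700, (D,merge)→4250, (D,nl_idx)→4300, (C,merge)→4300, (D,hash)→4400, (C,nl_idx)→4750 …(+2); best=3700 via (C,hash)
  {AE}: card=1200; try (A,hash)→880, (E,merge)→1120, (A,merge)→1140, (E,hash)→1240, (E,nl_idx)→1680, (E,nl)→4860 …(+1); best=880 via (A,hash)
  {BE}: card=1600; try (E,hash)→1920, (B,merge)→4720, (E,nl_idx)→4800, (E,merge)→5040, (B,hash)→7360, (B,nl)→32080 …(+1); best=1920 via (E,hash)
  {ACD}: card=18750; try (D,hash)→6620, (A,hash)→6920, (D,merge)→21370, (D,nl_idx)→31870, (A,merge)→36620, (A,nl)→153700 …(+1); best=6620 via (D,hash)
  {ACE}: card=30000; try (E,hash)→3740, (C,hash)→5280, (C,merge)→17080, (E,merge)→19760, (C,nl_idx)→40480, (E,nl_idx)→41620 …(+2); best=3740 via (E,hash)
  {ABE}: card=24000; try (A,hash)→4240, (B,hash)→9280, (B,merge)→19280, (A,merge)→21540, (A,nl)→97920, (B,nl)→480880; best=4240 via (A,hash)
  {ACDE}: card=375000; try (E,hash)→26490, (D,hash)→37740, (E,merge)→307260, (D,merge)→485990, (E,nl_idx)→512870, (D,nl_idx)→618740 …(+2); best=26490 via (E,hash)
  {ABCE}: card=600000; try (C,hash)→31440, (B,hash)→40940, (C,merge)→390040, (B,merge)→487740, (C,nl_idx)→796240, (C,nl)→4804240 …(+1); best=31440 via (C,hash)
  {ABCDE}: card=7500000; try (B,hash)→408690, (D,hash)→635440, (B,merge)→7530490, (D,nl_idx)→12331440, (D,merge)→12633690, (B,nl)→150026490 …(+1); best=408690 via (B,hash)

cost=408690; order=C,A,D,E,B; methods=hash,hash,hash,hash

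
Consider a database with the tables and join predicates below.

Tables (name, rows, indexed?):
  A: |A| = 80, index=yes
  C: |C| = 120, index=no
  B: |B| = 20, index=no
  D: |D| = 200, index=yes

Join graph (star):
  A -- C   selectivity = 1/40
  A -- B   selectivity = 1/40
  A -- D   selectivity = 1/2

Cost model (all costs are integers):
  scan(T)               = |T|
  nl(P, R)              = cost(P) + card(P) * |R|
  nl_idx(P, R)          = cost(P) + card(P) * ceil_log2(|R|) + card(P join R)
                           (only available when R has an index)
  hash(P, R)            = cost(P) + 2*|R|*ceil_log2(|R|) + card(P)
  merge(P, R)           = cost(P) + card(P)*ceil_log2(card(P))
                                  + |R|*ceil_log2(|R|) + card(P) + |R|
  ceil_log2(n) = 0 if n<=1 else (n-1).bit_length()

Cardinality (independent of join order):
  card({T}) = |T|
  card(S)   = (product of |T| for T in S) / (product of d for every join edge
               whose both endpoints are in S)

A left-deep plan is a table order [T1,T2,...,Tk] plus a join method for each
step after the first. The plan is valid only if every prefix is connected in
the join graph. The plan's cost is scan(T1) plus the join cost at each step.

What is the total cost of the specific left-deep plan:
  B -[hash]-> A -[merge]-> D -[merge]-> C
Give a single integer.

step 1: scan B: cost=20, card=20
step 2: join A via hash
    card(P join A) = 20*80/(40) = 40
    cost = 20 + 2*80*7 + 20 = 1160
step 3: join D via merge
    card(P join D) = 40*200/(2) = 4000
    cost = 1160 + 40*6 + 200*8 + 40 + 200 = 3240
step 4: join C via merge
    card(P join C) = 4000*120/(40) = 12000
    cost = 3240 + 4000*12 + 120*7 + 4000 + 120 = 56200

56200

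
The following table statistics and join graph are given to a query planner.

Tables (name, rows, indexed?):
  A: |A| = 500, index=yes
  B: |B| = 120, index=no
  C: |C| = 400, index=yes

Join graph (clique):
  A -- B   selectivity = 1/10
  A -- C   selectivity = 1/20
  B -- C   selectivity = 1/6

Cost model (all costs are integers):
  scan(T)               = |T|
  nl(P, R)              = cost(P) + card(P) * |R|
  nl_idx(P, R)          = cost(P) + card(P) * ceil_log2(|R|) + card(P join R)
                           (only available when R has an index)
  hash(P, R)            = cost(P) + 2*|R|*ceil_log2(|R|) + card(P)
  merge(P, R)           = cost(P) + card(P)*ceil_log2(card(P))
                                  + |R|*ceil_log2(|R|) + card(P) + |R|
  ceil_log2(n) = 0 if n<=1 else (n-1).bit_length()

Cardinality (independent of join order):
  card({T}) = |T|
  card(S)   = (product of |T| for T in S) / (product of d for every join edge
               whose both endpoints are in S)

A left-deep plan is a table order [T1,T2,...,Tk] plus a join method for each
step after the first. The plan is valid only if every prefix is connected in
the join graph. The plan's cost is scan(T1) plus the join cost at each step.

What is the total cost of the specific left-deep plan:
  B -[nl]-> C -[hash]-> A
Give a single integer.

step 1: scan B: cost=120, card=120
step 2: join C via nl
    card(P join C) = 120*400/(6) = 8000
    cost = 120 + 120*400 = 48120
step 3: join A via hash
    card(P join A) = 8000*500/(10*20) = 20000
    cost = 48120 + 2*500*9 + 8000 = 65120

65120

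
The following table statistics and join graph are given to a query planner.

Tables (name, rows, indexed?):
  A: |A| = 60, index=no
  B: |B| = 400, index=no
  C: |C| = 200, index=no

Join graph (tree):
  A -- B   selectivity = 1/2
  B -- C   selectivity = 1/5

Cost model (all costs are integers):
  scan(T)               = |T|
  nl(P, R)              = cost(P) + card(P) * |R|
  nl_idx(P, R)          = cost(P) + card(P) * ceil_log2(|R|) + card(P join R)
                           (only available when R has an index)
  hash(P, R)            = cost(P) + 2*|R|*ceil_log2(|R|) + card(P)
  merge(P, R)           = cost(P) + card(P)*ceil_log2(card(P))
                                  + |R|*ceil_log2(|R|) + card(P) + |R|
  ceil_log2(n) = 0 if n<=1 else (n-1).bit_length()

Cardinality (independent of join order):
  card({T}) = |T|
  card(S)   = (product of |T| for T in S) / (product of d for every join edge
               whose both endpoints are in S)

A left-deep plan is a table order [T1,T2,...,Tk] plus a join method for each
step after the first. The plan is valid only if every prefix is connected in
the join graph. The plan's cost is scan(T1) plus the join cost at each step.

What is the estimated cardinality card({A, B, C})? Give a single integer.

480000

Tables in S: A(60), B(400), C(200)
Edges inside S: A-B(d=2), B-C(d=5)
numerator = 60 * 400 * 200 = 4800000
denominator = 2 * 5 = 10
card(S) = 4800000 / 10 = 480000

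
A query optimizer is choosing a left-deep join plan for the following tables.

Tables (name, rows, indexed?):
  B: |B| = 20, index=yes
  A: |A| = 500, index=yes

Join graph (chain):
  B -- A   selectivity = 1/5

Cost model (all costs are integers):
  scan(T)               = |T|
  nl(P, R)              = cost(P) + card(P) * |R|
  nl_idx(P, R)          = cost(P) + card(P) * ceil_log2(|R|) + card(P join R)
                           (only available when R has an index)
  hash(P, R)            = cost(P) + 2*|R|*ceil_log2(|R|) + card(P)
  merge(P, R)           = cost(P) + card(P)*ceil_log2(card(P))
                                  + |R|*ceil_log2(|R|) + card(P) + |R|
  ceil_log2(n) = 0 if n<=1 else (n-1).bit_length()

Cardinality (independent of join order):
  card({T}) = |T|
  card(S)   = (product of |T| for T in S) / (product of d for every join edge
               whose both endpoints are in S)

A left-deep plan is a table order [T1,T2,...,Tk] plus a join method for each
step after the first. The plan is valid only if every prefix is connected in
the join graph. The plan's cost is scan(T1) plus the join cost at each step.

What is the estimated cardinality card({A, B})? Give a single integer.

Tables in S: A(500), B(20)
Edges inside S: B-A(d=5)
numerator = 500 * 20 = 10000
denominator = 5 = 5
card(S) = 10000 / 5 = 2000

2000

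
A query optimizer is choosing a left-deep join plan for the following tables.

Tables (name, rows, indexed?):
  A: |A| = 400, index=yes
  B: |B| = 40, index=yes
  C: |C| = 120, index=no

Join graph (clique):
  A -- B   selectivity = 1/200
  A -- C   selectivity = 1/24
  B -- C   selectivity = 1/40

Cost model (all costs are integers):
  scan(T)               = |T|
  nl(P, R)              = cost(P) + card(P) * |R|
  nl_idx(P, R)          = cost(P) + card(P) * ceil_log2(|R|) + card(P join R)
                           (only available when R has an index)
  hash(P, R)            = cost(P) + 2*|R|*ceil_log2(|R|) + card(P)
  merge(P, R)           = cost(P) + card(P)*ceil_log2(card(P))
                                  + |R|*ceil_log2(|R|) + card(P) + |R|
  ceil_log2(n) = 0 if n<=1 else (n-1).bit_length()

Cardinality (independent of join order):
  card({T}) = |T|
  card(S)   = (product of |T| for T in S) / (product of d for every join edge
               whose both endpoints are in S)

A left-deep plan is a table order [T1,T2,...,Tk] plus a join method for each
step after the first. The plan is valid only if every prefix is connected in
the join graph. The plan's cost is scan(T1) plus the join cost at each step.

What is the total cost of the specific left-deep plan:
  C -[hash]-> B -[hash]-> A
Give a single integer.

step 1: scan C: cost=120, card=120
step 2: join B via hash
    card(P join B) = 120*40/(40) = 120
    cost = 120 + 2*40*6 + 120 = 720
step 3: join A via hash
    card(P join A) = 120*400/(200*24) = 10
    cost = 720 + 2*400*9 + 120 = 8040

8040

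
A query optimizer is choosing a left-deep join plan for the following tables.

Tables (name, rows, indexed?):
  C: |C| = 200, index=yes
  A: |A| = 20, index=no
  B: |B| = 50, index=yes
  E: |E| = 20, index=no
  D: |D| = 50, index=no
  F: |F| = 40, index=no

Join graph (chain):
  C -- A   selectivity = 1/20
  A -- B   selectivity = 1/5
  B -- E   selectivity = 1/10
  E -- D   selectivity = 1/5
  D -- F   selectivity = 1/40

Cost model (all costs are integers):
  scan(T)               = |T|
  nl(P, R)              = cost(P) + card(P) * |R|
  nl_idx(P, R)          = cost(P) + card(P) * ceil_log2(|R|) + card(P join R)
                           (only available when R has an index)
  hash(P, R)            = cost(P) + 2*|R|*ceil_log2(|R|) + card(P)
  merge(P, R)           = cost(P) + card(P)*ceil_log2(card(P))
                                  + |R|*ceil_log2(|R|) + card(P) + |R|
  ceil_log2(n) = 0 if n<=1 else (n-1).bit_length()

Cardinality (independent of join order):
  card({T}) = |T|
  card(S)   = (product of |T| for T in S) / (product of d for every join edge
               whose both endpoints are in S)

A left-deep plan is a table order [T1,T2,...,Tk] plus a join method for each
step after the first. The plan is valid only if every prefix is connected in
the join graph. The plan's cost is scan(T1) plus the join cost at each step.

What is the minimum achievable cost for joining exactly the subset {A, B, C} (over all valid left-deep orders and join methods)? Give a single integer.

1180

Selinger DP over subsets of {A,B,C}:
  {C}: scan cost=200, card=200
  {A}: scan cost=20, card=20
  {B}: scan cost=50, card=50
  {AC}: card=200; try (C,nl_idx)→380, (A,hash)→600, (C,merge)→1940, (A,merge)→2120, (C,hash)→3240, (C,nl)→4020 …(+1); best=380 via (C,nl_idx)
  {AB}: card=200; try (A,hash)→300, (B,nl_idx)→340, (B,merge)→490, (A,merge)→520, (B,hash)→640, (B,nl)→1020 …(+1); best=300 via (A,hash)
  {ABC}: card=2000; try (B,hash)→1180, (B,merge)→2530, (B,nl_idx)→3580, (C,hash)→3700, (C,merge)→3900, (C,nl_idx)→3900 …(+2); best=1180 via (B,hash)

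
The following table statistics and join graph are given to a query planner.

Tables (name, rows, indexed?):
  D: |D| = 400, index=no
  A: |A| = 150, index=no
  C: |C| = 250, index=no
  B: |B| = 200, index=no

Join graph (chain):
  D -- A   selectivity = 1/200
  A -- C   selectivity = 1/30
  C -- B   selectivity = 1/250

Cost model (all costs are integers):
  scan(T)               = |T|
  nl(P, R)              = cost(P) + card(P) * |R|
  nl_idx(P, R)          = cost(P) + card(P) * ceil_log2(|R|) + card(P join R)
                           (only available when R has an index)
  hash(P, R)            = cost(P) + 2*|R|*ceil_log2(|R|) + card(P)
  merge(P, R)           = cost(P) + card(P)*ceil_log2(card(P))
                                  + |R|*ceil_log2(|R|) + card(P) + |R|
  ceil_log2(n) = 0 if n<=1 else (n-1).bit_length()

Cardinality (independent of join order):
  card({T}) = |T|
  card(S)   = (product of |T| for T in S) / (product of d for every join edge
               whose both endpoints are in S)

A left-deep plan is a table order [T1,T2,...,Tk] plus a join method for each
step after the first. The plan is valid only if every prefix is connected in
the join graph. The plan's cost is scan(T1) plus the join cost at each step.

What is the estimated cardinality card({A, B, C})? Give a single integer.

Tables in S: A(150), B(200), C(250)
Edges inside S: A-C(d=30), C-B(d=250)
numerator = 150 * 200 * 250 = 7500000
denominator = 30 * 250 = 7500
card(S) = 7500000 / 7500 = 1000

1000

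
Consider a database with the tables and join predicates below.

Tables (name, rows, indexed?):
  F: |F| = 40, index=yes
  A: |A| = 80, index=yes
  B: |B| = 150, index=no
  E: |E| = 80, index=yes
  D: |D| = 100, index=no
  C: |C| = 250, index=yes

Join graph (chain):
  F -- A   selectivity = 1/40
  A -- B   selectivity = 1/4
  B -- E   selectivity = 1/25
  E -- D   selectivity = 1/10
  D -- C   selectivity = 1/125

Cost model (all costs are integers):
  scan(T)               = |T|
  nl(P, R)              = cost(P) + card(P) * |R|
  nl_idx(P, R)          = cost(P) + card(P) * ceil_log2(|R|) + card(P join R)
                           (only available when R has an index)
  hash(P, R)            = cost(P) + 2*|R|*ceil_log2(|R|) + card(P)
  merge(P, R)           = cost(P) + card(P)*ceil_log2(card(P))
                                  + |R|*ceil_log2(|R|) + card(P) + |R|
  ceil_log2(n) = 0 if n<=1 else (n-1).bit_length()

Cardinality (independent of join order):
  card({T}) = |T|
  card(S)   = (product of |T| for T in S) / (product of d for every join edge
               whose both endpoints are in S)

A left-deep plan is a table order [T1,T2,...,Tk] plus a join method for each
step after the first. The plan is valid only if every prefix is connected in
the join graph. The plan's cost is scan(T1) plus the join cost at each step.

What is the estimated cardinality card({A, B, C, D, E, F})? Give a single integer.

192000

Tables in S: A(80), B(150), C(250), D(100), E(80), F(40)
Edges inside S: F-A(d=40), A-B(d=4), B-E(d=25), E-D(d=10), D-C(d=125)
numerator = 80 * 150 * 250 * 100 * 80 * 40 = 960000000000
denominator = 40 * 4 * 25 * 10 * 125 = 5000000
card(S) = 960000000000 / 5000000 = 192000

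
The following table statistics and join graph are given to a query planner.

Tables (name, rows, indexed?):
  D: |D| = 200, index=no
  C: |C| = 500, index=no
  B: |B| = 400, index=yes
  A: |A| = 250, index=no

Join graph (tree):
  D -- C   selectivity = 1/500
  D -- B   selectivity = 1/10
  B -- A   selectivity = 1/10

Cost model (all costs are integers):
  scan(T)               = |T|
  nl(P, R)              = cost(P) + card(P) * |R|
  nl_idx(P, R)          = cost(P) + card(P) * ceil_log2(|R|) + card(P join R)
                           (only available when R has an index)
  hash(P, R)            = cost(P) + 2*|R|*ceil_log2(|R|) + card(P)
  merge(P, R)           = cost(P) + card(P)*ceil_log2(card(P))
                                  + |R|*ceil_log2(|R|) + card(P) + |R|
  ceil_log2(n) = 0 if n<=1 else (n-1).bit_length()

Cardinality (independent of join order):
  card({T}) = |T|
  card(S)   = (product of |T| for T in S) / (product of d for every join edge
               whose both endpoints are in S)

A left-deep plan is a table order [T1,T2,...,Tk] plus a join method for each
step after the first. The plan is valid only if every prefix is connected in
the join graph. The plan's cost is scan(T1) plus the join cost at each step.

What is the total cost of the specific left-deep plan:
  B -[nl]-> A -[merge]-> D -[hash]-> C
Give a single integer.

step 1: scan B: cost=400, card=400
step 2: join A via nl
    card(P join A) = 400*250/(10) = 10000
    cost = 400 + 400*250 = 100400
step 3: join D via merge
    card(P join D) = 10000*200/(10) = 200000
    cost = 100400 + 10000*14 + 200*8 + 10000 + 200 = 252200
step 4: join C via hash
    card(P join C) = 200000*500/(500) = 200000
    cost = 252200 + 2*500*9 + 200000 = 461200

461200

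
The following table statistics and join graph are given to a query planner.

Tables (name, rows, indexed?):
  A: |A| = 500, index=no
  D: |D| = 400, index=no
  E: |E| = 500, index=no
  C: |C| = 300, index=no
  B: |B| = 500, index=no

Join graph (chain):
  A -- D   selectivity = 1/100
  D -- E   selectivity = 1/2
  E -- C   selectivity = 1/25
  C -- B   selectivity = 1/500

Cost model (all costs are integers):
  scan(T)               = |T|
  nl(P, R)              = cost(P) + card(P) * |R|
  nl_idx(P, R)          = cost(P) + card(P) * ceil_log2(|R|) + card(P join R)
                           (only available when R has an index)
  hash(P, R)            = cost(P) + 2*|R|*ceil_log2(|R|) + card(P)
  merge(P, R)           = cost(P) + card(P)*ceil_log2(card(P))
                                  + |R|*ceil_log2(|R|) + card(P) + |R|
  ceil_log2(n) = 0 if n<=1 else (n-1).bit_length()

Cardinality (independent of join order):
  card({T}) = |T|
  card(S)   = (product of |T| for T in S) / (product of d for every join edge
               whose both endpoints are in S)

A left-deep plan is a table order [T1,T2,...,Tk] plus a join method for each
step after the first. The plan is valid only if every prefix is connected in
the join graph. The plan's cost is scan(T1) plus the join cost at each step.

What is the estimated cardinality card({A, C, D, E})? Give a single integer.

Tables in S: A(500), C(300), D(400), E(500)
Edges inside S: A-D(d=100), D-E(d=2), E-C(d=25)
numerator = 500 * 300 * 400 * 500 = 30000000000
denominator = 100 * 2 * 25 = 5000
card(S) = 30000000000 / 5000 = 6000000

6000000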